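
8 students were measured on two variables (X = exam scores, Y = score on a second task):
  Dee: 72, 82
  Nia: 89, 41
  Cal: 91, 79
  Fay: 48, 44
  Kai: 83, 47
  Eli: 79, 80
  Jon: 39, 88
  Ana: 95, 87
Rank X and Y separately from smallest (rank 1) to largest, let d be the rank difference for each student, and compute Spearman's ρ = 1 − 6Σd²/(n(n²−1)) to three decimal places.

-0.167

Ranks of variable 1: 3, 6, 7, 2, 5, 4, 1, 8
Ranks of variable 2: 6, 1, 4, 2, 3, 5, 8, 7
d = r₁ − r₂: -3, 5, 3, 0, 2, -1, -7, 1
d²: 9, 25, 9, 0, 4, 1, 49, 1; Σd² = 98
ρ = 1 − 6·98/(8·63) = 1 − 588/504 = -0.167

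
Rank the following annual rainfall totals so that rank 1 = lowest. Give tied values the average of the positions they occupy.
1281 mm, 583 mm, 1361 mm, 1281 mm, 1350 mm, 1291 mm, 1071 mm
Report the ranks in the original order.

Sorted (ascending): 583, 1071, 1281, 1281, 1291, 1350, 1361
The 2 values of 1281 occupy positions 3–4 → average rank (3+4)/2 = 3.5.

3.5, 1, 7, 3.5, 6, 5, 2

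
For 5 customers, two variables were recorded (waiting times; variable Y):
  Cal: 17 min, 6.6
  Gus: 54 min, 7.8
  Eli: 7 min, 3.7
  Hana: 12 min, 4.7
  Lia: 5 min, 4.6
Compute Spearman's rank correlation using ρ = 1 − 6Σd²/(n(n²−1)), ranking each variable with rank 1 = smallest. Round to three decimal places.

0.900

Ranks of variable 1: 4, 5, 2, 3, 1
Ranks of variable 2: 4, 5, 1, 3, 2
d = r₁ − r₂: 0, 0, 1, 0, -1
d²: 0, 0, 1, 0, 1; Σd² = 2
ρ = 1 − 6·2/(5·24) = 1 − 12/120 = 0.900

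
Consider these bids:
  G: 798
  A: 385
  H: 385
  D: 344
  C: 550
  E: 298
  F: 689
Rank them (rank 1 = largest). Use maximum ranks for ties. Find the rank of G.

Sorted (descending): 798, 689, 550, 385, 385, 344, 298
The 2 values of 385 occupy positions 4–5 → each gets rank 5.
G has value 798 → rank 1.

1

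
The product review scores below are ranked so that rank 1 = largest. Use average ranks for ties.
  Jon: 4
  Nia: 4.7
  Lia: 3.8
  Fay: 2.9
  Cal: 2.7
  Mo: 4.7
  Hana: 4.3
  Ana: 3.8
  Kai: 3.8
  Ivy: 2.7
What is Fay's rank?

Sorted (descending): 4.7, 4.7, 4.3, 4, 3.8, 3.8, 3.8, 2.9, 2.7, 2.7
The 2 values of 4.7 occupy positions 1–2 → average rank (1+2)/2 = 1.5.
The 3 values of 3.8 occupy positions 5–7 → average rank 6.
The 2 values of 2.7 occupy positions 9–10 → average rank (9+10)/2 = 9.5.
Fay has value 2.9 → rank 8.

8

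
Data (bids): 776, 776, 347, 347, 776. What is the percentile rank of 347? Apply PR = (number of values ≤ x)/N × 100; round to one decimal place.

N = 5.
Strictly below 347: 0. Equal to 347: 2.
PR = 2/5 × 100 = 40.0

40.0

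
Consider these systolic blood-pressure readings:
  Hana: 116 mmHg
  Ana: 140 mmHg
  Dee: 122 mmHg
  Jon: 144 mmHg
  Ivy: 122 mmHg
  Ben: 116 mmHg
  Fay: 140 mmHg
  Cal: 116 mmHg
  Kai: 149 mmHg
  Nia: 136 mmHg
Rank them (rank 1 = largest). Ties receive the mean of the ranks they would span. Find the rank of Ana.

Sorted (descending): 149, 144, 140, 140, 136, 122, 122, 116, 116, 116
The 2 values of 140 occupy positions 3–4 → average rank (3+4)/2 = 3.5.
The 2 values of 122 occupy positions 6–7 → average rank (6+7)/2 = 6.5.
The 3 values of 116 occupy positions 8–10 → average rank 9.
Ana has value 140 mmHg → rank 3.5.

3.5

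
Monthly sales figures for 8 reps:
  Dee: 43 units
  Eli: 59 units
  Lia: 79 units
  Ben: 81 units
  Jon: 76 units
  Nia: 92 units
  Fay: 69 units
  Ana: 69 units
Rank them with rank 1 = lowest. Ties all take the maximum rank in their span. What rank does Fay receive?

Sorted (ascending): 43, 59, 69, 69, 76, 79, 81, 92
The 2 values of 69 occupy positions 3–4 → each gets rank 4.
Fay has value 69 units → rank 4.

4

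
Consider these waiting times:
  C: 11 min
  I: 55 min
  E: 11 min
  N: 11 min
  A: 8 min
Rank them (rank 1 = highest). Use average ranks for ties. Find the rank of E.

Sorted (descending): 55, 11, 11, 11, 8
The 3 values of 11 occupy positions 2–4 → average rank 3.
E has value 11 min → rank 3.

3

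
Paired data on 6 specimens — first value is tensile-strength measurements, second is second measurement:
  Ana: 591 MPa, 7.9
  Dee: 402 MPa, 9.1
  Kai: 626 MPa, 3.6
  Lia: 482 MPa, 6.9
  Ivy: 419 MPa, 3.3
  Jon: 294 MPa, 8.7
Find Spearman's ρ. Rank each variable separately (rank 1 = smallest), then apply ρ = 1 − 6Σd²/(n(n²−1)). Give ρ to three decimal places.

Ranks of variable 1: 5, 2, 6, 4, 3, 1
Ranks of variable 2: 4, 6, 2, 3, 1, 5
d = r₁ − r₂: 1, -4, 4, 1, 2, -4
d²: 1, 16, 16, 1, 4, 16; Σd² = 54
ρ = 1 − 6·54/(6·35) = 1 − 324/210 = -0.543

-0.543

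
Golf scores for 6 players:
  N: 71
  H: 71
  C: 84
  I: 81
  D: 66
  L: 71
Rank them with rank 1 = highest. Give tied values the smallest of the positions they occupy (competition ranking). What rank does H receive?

Sorted (descending): 84, 81, 71, 71, 71, 66
The 3 values of 71 occupy positions 3–5 → each gets rank 3.
H has value 71 → rank 3.

3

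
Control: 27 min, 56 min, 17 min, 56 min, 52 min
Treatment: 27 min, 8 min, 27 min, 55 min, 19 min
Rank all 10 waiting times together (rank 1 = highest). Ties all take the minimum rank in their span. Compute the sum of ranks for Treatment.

Sorted (descending): 56, 56, 55, 52, 27, 27, 27, 19, 17, 8
The 2 values of 56 occupy positions 1–2 → each gets rank 1.
The 3 values of 27 occupy positions 5–7 → each gets rank 5.
Treatment values → pooled ranks: 27→5, 8→10, 27→5, 55→3, 19→8
Rank sum = 5 + 10 + 5 + 3 + 8 = 31

31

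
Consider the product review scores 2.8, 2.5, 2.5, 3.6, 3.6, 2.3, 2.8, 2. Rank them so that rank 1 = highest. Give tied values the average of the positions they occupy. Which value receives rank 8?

Sorted (descending): 3.6, 3.6, 2.8, 2.8, 2.5, 2.5, 2.3, 2
The 2 values of 3.6 occupy positions 1–2 → average rank (1+2)/2 = 1.5.
The 2 values of 2.8 occupy positions 3–4 → average rank (3+4)/2 = 3.5.
The 2 values of 2.5 occupy positions 5–6 → average rank (5+6)/2 = 5.5.
Rank 8 → value 2.

2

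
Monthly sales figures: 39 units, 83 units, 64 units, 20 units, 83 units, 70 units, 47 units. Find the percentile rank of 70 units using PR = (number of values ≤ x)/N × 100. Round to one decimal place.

N = 7.
Strictly below 70: 4. Equal to 70: 1.
PR = 5/7 × 100 = 71.4

71.4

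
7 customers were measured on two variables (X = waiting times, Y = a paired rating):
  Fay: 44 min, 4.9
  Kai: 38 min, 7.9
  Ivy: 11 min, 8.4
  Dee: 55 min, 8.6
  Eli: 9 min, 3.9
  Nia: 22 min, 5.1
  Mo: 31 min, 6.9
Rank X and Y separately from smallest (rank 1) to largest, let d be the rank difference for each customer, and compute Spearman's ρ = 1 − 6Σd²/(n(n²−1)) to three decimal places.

Ranks of variable 1: 6, 5, 2, 7, 1, 3, 4
Ranks of variable 2: 2, 5, 6, 7, 1, 3, 4
d = r₁ − r₂: 4, 0, -4, 0, 0, 0, 0
d²: 16, 0, 16, 0, 0, 0, 0; Σd² = 32
ρ = 1 − 6·32/(7·48) = 1 − 192/336 = 0.429

0.429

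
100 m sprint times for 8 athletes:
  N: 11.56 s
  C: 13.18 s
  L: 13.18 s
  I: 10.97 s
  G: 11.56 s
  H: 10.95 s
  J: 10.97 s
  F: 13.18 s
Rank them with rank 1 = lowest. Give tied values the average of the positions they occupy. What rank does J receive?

Sorted (ascending): 10.95, 10.97, 10.97, 11.56, 11.56, 13.18, 13.18, 13.18
The 2 values of 10.97 occupy positions 2–3 → average rank (2+3)/2 = 2.5.
The 2 values of 11.56 occupy positions 4–5 → average rank (4+5)/2 = 4.5.
The 3 values of 13.18 occupy positions 6–8 → average rank 7.
J has value 10.97 s → rank 2.5.

2.5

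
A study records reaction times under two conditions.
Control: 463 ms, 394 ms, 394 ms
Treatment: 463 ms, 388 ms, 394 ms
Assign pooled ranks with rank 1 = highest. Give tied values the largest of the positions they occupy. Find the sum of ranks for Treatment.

13

Sorted (descending): 463, 463, 394, 394, 394, 388
The 2 values of 463 occupy positions 1–2 → each gets rank 2.
The 3 values of 394 occupy positions 3–5 → each gets rank 5.
Treatment values → pooled ranks: 463→2, 388→6, 394→5
Rank sum = 2 + 6 + 5 = 13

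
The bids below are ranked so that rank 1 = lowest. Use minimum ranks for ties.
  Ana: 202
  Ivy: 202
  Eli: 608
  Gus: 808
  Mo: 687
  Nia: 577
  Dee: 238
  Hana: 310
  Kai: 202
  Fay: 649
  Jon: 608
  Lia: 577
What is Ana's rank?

1

Sorted (ascending): 202, 202, 202, 238, 310, 577, 577, 608, 608, 649, 687, 808
The 3 values of 202 occupy positions 1–3 → each gets rank 1.
The 2 values of 577 occupy positions 6–7 → each gets rank 6.
The 2 values of 608 occupy positions 8–9 → each gets rank 8.
Ana has value 202 → rank 1.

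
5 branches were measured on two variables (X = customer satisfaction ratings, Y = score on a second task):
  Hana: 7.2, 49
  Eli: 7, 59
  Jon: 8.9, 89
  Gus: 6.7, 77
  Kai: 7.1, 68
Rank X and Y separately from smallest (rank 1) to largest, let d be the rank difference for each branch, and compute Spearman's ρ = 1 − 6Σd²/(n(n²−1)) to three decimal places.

Ranks of variable 1: 4, 2, 5, 1, 3
Ranks of variable 2: 1, 2, 5, 4, 3
d = r₁ − r₂: 3, 0, 0, -3, 0
d²: 9, 0, 0, 9, 0; Σd² = 18
ρ = 1 − 6·18/(5·24) = 1 − 108/120 = 0.100

0.100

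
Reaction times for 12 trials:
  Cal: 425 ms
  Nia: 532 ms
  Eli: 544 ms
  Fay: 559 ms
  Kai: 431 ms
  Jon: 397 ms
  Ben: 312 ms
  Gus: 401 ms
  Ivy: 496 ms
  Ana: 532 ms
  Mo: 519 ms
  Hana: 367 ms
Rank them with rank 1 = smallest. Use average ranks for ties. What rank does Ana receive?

Sorted (ascending): 312, 367, 397, 401, 425, 431, 496, 519, 532, 532, 544, 559
The 2 values of 532 occupy positions 9–10 → average rank (9+10)/2 = 9.5.
Ana has value 532 ms → rank 9.5.

9.5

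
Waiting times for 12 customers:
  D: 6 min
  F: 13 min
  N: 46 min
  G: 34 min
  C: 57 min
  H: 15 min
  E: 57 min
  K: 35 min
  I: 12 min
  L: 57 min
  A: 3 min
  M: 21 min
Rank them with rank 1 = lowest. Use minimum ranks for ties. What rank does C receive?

Sorted (ascending): 3, 6, 12, 13, 15, 21, 34, 35, 46, 57, 57, 57
The 3 values of 57 occupy positions 10–12 → each gets rank 10.
C has value 57 min → rank 10.

10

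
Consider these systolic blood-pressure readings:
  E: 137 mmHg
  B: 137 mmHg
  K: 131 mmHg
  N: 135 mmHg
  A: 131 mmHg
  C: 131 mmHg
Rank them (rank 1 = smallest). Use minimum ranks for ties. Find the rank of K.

Sorted (ascending): 131, 131, 131, 135, 137, 137
The 3 values of 131 occupy positions 1–3 → each gets rank 1.
The 2 values of 137 occupy positions 5–6 → each gets rank 5.
K has value 131 mmHg → rank 1.

1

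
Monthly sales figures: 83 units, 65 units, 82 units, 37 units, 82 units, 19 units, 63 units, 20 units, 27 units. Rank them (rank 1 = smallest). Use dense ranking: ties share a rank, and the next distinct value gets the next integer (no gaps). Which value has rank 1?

19

Sorted (ascending): 19, 20, 27, 37, 63, 65, 82, 82, 83
The 2 values of 82 share dense rank 7.
Remaining distinct values take the next consecutive integers.
Rank 1 → value 19.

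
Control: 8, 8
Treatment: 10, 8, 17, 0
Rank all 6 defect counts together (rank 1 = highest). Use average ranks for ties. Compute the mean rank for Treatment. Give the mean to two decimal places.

Sorted (descending): 17, 10, 8, 8, 8, 0
The 3 values of 8 occupy positions 3–5 → average rank 4.
Treatment values → pooled ranks: 10→2, 8→4, 17→1, 0→6
Mean rank = (2 + 4 + 1 + 6) / 4 = 3.25

3.25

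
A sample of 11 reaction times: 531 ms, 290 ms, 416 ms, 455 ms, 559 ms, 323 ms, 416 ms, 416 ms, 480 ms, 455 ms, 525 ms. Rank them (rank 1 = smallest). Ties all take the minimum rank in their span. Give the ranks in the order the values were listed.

Sorted (ascending): 290, 323, 416, 416, 416, 455, 455, 480, 525, 531, 559
The 3 values of 416 occupy positions 3–5 → each gets rank 3.
The 2 values of 455 occupy positions 6–7 → each gets rank 6.

10, 1, 3, 6, 11, 2, 3, 3, 8, 6, 9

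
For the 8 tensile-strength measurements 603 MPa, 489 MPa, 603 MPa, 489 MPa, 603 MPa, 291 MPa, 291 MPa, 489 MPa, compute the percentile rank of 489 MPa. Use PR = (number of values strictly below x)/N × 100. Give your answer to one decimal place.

25.0

N = 8.
Strictly below 489: 2. Equal to 489: 3.
PR = 2/8 × 100 = 25.0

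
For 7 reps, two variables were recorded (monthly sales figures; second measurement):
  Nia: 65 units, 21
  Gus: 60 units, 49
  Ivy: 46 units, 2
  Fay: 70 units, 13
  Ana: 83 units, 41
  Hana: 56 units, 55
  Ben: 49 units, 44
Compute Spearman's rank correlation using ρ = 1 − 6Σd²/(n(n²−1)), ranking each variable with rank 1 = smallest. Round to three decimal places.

Ranks of variable 1: 5, 4, 1, 6, 7, 3, 2
Ranks of variable 2: 3, 6, 1, 2, 4, 7, 5
d = r₁ − r₂: 2, -2, 0, 4, 3, -4, -3
d²: 4, 4, 0, 16, 9, 16, 9; Σd² = 58
ρ = 1 − 6·58/(7·48) = 1 − 348/336 = -0.036

-0.036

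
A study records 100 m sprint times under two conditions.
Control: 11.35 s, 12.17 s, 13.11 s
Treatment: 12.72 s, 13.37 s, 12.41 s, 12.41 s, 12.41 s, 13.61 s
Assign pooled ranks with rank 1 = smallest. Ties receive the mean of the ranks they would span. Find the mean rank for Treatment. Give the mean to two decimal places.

Sorted (ascending): 11.35, 12.17, 12.41, 12.41, 12.41, 12.72, 13.11, 13.37, 13.61
The 3 values of 12.41 occupy positions 3–5 → average rank 4.
Treatment values → pooled ranks: 12.72→6, 13.37→8, 12.41→4, 12.41→4, 12.41→4, 13.61→9
Mean rank = (6 + 8 + 4 + 4 + 4 + 9) / 6 = 5.83

5.83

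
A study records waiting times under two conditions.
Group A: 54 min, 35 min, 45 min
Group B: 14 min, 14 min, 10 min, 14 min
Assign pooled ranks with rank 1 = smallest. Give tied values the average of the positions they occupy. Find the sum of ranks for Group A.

Sorted (ascending): 10, 14, 14, 14, 35, 45, 54
The 3 values of 14 occupy positions 2–4 → average rank 3.
Group A values → pooled ranks: 54→7, 35→5, 45→6
Rank sum = 7 + 5 + 6 = 18

18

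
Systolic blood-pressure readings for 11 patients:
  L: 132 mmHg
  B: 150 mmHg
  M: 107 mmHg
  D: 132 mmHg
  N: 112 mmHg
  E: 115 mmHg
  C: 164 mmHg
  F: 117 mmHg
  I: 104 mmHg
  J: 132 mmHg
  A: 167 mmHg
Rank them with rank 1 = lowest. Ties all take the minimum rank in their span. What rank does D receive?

6

Sorted (ascending): 104, 107, 112, 115, 117, 132, 132, 132, 150, 164, 167
The 3 values of 132 occupy positions 6–8 → each gets rank 6.
D has value 132 mmHg → rank 6.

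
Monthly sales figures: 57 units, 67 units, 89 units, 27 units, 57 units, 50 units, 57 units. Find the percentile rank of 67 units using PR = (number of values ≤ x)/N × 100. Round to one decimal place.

N = 7.
Strictly below 67: 5. Equal to 67: 1.
PR = 6/7 × 100 = 85.7

85.7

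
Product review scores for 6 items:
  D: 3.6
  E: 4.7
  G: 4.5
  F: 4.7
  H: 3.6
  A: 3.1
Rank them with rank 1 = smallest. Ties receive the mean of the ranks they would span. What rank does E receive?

5.5

Sorted (ascending): 3.1, 3.6, 3.6, 4.5, 4.7, 4.7
The 2 values of 3.6 occupy positions 2–3 → average rank (2+3)/2 = 2.5.
The 2 values of 4.7 occupy positions 5–6 → average rank (5+6)/2 = 5.5.
E has value 4.7 → rank 5.5.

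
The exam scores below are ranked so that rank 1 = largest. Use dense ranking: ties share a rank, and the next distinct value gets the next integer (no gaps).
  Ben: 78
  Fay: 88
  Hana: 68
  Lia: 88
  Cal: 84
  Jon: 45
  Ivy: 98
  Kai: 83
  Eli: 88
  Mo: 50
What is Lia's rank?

2

Sorted (descending): 98, 88, 88, 88, 84, 83, 78, 68, 50, 45
The 3 values of 88 share dense rank 2.
Remaining distinct values take the next consecutive integers.
Lia has value 88 → rank 2.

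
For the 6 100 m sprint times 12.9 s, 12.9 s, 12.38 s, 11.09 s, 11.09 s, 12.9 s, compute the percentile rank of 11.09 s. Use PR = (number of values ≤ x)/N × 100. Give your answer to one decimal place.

N = 6.
Strictly below 11.09: 0. Equal to 11.09: 2.
PR = 2/6 × 100 = 33.3

33.3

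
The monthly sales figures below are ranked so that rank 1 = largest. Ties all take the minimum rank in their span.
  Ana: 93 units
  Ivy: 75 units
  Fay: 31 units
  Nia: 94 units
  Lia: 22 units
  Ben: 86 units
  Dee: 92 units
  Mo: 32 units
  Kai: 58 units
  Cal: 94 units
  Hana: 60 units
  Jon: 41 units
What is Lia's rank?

12

Sorted (descending): 94, 94, 93, 92, 86, 75, 60, 58, 41, 32, 31, 22
The 2 values of 94 occupy positions 1–2 → each gets rank 1.
Lia has value 22 units → rank 12.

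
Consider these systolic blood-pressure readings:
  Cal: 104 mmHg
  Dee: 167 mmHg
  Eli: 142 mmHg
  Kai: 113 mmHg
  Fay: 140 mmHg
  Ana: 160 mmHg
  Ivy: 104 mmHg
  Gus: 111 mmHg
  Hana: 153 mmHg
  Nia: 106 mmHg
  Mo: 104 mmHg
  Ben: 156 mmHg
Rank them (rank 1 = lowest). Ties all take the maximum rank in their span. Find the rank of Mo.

3

Sorted (ascending): 104, 104, 104, 106, 111, 113, 140, 142, 153, 156, 160, 167
The 3 values of 104 occupy positions 1–3 → each gets rank 3.
Mo has value 104 mmHg → rank 3.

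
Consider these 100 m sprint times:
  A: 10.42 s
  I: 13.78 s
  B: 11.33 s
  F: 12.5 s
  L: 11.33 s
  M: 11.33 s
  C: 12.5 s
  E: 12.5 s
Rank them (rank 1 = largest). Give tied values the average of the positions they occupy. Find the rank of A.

Sorted (descending): 13.78, 12.5, 12.5, 12.5, 11.33, 11.33, 11.33, 10.42
The 3 values of 12.5 occupy positions 2–4 → average rank 3.
The 3 values of 11.33 occupy positions 5–7 → average rank 6.
A has value 10.42 s → rank 8.

8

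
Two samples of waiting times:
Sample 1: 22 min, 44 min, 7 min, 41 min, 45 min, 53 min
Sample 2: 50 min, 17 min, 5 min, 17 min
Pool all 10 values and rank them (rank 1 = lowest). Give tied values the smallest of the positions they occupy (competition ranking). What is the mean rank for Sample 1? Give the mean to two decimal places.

Sorted (ascending): 5, 7, 17, 17, 22, 41, 44, 45, 50, 53
The 2 values of 17 occupy positions 3–4 → each gets rank 3.
Sample 1 values → pooled ranks: 22→5, 44→7, 7→2, 41→6, 45→8, 53→10
Mean rank = (5 + 7 + 2 + 6 + 8 + 10) / 6 = 6.33

6.33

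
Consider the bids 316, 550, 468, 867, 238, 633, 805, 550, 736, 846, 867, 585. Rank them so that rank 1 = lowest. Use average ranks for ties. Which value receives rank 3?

Sorted (ascending): 238, 316, 468, 550, 550, 585, 633, 736, 805, 846, 867, 867
The 2 values of 550 occupy positions 4–5 → average rank (4+5)/2 = 4.5.
The 2 values of 867 occupy positions 11–12 → average rank (11+12)/2 = 11.5.
Rank 3 → value 468.

468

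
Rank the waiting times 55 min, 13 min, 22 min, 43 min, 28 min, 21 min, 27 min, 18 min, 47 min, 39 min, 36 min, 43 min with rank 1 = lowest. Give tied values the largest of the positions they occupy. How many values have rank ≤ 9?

Sorted (ascending): 13, 18, 21, 22, 27, 28, 36, 39, 43, 43, 47, 55
The 2 values of 43 occupy positions 9–10 → each gets rank 10.
Ranks ≤ 9: {1, 2, 3, 4, 5, 6, 7, 8} → 8 values.

8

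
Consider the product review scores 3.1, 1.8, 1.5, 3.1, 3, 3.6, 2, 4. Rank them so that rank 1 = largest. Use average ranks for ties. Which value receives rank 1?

4

Sorted (descending): 4, 3.6, 3.1, 3.1, 3, 2, 1.8, 1.5
The 2 values of 3.1 occupy positions 3–4 → average rank (3+4)/2 = 3.5.
Rank 1 → value 4.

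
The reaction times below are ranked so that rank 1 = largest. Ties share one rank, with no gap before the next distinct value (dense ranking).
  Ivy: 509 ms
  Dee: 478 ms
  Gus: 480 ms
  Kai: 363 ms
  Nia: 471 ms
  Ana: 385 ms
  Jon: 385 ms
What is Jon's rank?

Sorted (descending): 509, 480, 478, 471, 385, 385, 363
The 2 values of 385 share dense rank 5.
Remaining distinct values take the next consecutive integers.
Jon has value 385 ms → rank 5.

5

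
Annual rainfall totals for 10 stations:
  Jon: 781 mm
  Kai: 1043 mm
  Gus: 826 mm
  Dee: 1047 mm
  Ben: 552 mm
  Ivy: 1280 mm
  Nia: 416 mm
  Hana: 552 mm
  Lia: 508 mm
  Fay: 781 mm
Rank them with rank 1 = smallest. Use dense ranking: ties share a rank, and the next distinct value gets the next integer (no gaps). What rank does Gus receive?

5

Sorted (ascending): 416, 508, 552, 552, 781, 781, 826, 1043, 1047, 1280
The 2 values of 552 share dense rank 3.
The 2 values of 781 share dense rank 4.
Remaining distinct values take the next consecutive integers.
Gus has value 826 mm → rank 5.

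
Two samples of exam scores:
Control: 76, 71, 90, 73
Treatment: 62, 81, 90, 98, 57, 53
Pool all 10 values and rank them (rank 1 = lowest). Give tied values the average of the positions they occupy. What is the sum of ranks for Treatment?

Sorted (ascending): 53, 57, 62, 71, 73, 76, 81, 90, 90, 98
The 2 values of 90 occupy positions 8–9 → average rank (8+9)/2 = 8.5.
Treatment values → pooled ranks: 62→3, 81→7, 90→8.5, 98→10, 57→2, 53→1
Rank sum = 3 + 7 + 8.5 + 10 + 2 + 1 = 31.5

31.5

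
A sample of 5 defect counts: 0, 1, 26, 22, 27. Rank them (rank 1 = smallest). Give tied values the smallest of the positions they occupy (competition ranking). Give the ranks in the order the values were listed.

Sorted (ascending): 0, 1, 22, 26, 27
No ties — each value takes its position as its rank.

1, 2, 4, 3, 5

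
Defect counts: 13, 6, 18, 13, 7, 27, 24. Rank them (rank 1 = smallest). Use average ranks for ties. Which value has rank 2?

Sorted (ascending): 6, 7, 13, 13, 18, 24, 27
The 2 values of 13 occupy positions 3–4 → average rank (3+4)/2 = 3.5.
Rank 2 → value 7.

7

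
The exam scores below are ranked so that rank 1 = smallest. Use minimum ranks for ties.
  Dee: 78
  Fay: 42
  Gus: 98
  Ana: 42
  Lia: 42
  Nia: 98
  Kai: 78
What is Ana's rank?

Sorted (ascending): 42, 42, 42, 78, 78, 98, 98
The 3 values of 42 occupy positions 1–3 → each gets rank 1.
The 2 values of 78 occupy positions 4–5 → each gets rank 4.
The 2 values of 98 occupy positions 6–7 → each gets rank 6.
Ana has value 42 → rank 1.

1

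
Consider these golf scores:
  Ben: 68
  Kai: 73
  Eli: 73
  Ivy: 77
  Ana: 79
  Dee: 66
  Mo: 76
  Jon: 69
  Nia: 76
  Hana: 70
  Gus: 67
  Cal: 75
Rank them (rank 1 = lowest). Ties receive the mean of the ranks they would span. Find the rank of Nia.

Sorted (ascending): 66, 67, 68, 69, 70, 73, 73, 75, 76, 76, 77, 79
The 2 values of 73 occupy positions 6–7 → average rank (6+7)/2 = 6.5.
The 2 values of 76 occupy positions 9–10 → average rank (9+10)/2 = 9.5.
Nia has value 76 → rank 9.5.

9.5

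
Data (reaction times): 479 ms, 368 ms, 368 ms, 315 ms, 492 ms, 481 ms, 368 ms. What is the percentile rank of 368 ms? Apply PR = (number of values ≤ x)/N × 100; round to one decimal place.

N = 7.
Strictly below 368: 1. Equal to 368: 3.
PR = 4/7 × 100 = 57.1

57.1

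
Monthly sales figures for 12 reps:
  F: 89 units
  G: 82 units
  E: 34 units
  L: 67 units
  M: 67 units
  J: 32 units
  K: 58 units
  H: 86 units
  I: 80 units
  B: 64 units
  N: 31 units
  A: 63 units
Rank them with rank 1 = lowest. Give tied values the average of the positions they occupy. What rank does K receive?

Sorted (ascending): 31, 32, 34, 58, 63, 64, 67, 67, 80, 82, 86, 89
The 2 values of 67 occupy positions 7–8 → average rank (7+8)/2 = 7.5.
K has value 58 units → rank 4.

4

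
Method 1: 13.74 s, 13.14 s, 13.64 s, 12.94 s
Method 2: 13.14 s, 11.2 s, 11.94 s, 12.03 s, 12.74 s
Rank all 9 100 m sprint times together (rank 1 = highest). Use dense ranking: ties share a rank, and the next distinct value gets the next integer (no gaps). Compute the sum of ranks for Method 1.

10

Sorted (descending): 13.74, 13.64, 13.14, 13.14, 12.94, 12.74, 12.03, 11.94, 11.2
The 2 values of 13.14 share dense rank 3.
Remaining distinct values take the next consecutive integers.
Method 1 values → pooled ranks: 13.74→1, 13.14→3, 13.64→2, 12.94→4
Rank sum = 1 + 3 + 2 + 4 = 10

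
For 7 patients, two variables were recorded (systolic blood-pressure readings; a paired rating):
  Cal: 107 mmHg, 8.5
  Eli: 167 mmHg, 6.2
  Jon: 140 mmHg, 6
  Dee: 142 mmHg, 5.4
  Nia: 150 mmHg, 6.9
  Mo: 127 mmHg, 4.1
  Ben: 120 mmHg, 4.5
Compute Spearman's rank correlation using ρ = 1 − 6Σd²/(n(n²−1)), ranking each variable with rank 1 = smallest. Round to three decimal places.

0.143

Ranks of variable 1: 1, 7, 4, 5, 6, 3, 2
Ranks of variable 2: 7, 5, 4, 3, 6, 1, 2
d = r₁ − r₂: -6, 2, 0, 2, 0, 2, 0
d²: 36, 4, 0, 4, 0, 4, 0; Σd² = 48
ρ = 1 − 6·48/(7·48) = 1 − 288/336 = 0.143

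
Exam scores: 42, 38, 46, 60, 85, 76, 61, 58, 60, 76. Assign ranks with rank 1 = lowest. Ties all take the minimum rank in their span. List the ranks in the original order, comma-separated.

Sorted (ascending): 38, 42, 46, 58, 60, 60, 61, 76, 76, 85
The 2 values of 60 occupy positions 5–6 → each gets rank 5.
The 2 values of 76 occupy positions 8–9 → each gets rank 8.

2, 1, 3, 5, 10, 8, 7, 4, 5, 8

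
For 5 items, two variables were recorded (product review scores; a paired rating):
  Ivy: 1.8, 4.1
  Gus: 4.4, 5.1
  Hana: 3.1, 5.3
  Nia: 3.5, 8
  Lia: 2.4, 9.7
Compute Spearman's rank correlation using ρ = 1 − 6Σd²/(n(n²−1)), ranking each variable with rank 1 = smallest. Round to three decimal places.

0.100

Ranks of variable 1: 1, 5, 3, 4, 2
Ranks of variable 2: 1, 2, 3, 4, 5
d = r₁ − r₂: 0, 3, 0, 0, -3
d²: 0, 9, 0, 0, 9; Σd² = 18
ρ = 1 − 6·18/(5·24) = 1 − 108/120 = 0.100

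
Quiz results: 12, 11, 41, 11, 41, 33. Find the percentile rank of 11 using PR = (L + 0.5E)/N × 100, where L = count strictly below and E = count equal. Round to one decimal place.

16.7

N = 6.
Strictly below 11: 0. Equal to 11: 2.
PR = (0 + 0.5·2)/6 × 100 = 16.7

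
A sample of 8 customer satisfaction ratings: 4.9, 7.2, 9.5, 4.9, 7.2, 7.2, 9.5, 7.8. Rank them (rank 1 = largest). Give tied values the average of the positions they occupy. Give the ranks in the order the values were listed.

7.5, 5, 1.5, 7.5, 5, 5, 1.5, 3

Sorted (descending): 9.5, 9.5, 7.8, 7.2, 7.2, 7.2, 4.9, 4.9
The 2 values of 9.5 occupy positions 1–2 → average rank (1+2)/2 = 1.5.
The 3 values of 7.2 occupy positions 4–6 → average rank 5.
The 2 values of 4.9 occupy positions 7–8 → average rank (7+8)/2 = 7.5.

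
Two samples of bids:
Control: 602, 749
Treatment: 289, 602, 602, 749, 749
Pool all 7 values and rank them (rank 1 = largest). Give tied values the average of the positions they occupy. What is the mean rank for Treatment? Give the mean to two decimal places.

4.20

Sorted (descending): 749, 749, 749, 602, 602, 602, 289
The 3 values of 749 occupy positions 1–3 → average rank 2.
The 3 values of 602 occupy positions 4–6 → average rank 5.
Treatment values → pooled ranks: 289→7, 602→5, 602→5, 749→2, 749→2
Mean rank = (7 + 5 + 5 + 2 + 2) / 5 = 4.20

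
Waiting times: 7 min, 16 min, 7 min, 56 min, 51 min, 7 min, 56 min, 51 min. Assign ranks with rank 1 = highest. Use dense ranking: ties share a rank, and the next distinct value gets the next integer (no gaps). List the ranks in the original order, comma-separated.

Sorted (descending): 56, 56, 51, 51, 16, 7, 7, 7
The 2 values of 56 share dense rank 1.
The 2 values of 51 share dense rank 2.
The 3 values of 7 share dense rank 4.
Remaining distinct values take the next consecutive integers.

4, 3, 4, 1, 2, 4, 1, 2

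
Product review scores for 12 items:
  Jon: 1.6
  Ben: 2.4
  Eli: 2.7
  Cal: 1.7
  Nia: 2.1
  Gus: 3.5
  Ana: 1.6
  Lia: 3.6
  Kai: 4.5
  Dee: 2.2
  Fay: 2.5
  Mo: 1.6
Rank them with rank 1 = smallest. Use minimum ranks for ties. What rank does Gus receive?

Sorted (ascending): 1.6, 1.6, 1.6, 1.7, 2.1, 2.2, 2.4, 2.5, 2.7, 3.5, 3.6, 4.5
The 3 values of 1.6 occupy positions 1–3 → each gets rank 1.
Gus has value 3.5 → rank 10.

10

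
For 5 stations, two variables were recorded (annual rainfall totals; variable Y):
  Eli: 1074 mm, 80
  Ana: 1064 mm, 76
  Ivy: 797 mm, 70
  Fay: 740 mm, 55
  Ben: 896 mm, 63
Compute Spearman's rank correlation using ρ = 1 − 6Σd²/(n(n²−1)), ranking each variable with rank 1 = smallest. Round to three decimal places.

0.900

Ranks of variable 1: 5, 4, 2, 1, 3
Ranks of variable 2: 5, 4, 3, 1, 2
d = r₁ − r₂: 0, 0, -1, 0, 1
d²: 0, 0, 1, 0, 1; Σd² = 2
ρ = 1 − 6·2/(5·24) = 1 − 12/120 = 0.900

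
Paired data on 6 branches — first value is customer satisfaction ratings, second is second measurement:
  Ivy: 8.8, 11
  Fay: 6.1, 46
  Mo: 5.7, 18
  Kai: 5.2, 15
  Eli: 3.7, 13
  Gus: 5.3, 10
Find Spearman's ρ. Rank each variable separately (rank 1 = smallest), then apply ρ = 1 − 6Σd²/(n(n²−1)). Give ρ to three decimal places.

0.143

Ranks of variable 1: 6, 5, 4, 2, 1, 3
Ranks of variable 2: 2, 6, 5, 4, 3, 1
d = r₁ − r₂: 4, -1, -1, -2, -2, 2
d²: 16, 1, 1, 4, 4, 4; Σd² = 30
ρ = 1 − 6·30/(6·35) = 1 − 180/210 = 0.143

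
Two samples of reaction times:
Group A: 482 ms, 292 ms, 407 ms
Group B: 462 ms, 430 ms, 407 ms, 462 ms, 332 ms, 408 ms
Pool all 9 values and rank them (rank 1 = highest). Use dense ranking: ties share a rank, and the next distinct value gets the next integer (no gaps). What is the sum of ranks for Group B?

Sorted (descending): 482, 462, 462, 430, 408, 407, 407, 332, 292
The 2 values of 462 share dense rank 2.
The 2 values of 407 share dense rank 5.
Remaining distinct values take the next consecutive integers.
Group B values → pooled ranks: 462→2, 430→3, 407→5, 462→2, 332→6, 408→4
Rank sum = 2 + 3 + 5 + 2 + 6 + 4 = 22

22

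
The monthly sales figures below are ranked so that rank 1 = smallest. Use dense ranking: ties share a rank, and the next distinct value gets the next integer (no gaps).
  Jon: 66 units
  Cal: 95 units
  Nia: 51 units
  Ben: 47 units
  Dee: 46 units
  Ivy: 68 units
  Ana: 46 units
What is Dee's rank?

Sorted (ascending): 46, 46, 47, 51, 66, 68, 95
The 2 values of 46 share dense rank 1.
Remaining distinct values take the next consecutive integers.
Dee has value 46 units → rank 1.

1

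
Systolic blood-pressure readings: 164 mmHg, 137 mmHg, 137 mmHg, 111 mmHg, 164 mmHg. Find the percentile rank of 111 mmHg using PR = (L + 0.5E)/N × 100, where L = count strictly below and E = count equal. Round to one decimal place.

10.0

N = 5.
Strictly below 111: 0. Equal to 111: 1.
PR = (0 + 0.5·1)/5 × 100 = 10.0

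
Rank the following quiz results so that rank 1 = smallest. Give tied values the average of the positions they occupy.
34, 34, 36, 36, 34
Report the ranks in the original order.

Sorted (ascending): 34, 34, 34, 36, 36
The 3 values of 34 occupy positions 1–3 → average rank 2.
The 2 values of 36 occupy positions 4–5 → average rank (4+5)/2 = 4.5.

2, 2, 4.5, 4.5, 2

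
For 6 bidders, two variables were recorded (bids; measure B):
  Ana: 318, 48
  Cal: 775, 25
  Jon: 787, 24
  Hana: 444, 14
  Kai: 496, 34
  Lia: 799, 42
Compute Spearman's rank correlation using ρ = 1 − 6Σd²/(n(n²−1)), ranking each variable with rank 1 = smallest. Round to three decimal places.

-0.086

Ranks of variable 1: 1, 4, 5, 2, 3, 6
Ranks of variable 2: 6, 3, 2, 1, 4, 5
d = r₁ − r₂: -5, 1, 3, 1, -1, 1
d²: 25, 1, 9, 1, 1, 1; Σd² = 38
ρ = 1 − 6·38/(6·35) = 1 − 228/210 = -0.086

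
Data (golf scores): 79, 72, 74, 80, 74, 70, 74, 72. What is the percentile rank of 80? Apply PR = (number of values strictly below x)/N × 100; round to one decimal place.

N = 8.
Strictly below 80: 7. Equal to 80: 1.
PR = 7/8 × 100 = 87.5

87.5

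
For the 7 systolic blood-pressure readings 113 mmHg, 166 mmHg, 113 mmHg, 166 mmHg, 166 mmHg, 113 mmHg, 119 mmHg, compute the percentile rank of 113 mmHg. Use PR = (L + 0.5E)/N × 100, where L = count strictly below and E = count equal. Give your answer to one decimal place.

N = 7.
Strictly below 113: 0. Equal to 113: 3.
PR = (0 + 0.5·3)/7 × 100 = 21.4

21.4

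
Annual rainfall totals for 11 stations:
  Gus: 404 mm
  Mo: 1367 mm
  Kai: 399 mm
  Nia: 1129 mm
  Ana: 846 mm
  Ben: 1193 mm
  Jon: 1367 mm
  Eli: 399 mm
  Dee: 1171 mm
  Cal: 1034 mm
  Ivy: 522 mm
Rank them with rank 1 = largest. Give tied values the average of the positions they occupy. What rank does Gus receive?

9

Sorted (descending): 1367, 1367, 1193, 1171, 1129, 1034, 846, 522, 404, 399, 399
The 2 values of 1367 occupy positions 1–2 → average rank (1+2)/2 = 1.5.
The 2 values of 399 occupy positions 10–11 → average rank (10+11)/2 = 10.5.
Gus has value 404 mm → rank 9.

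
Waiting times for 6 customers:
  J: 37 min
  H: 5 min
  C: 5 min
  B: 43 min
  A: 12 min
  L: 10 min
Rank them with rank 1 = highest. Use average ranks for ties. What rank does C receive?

Sorted (descending): 43, 37, 12, 10, 5, 5
The 2 values of 5 occupy positions 5–6 → average rank (5+6)/2 = 5.5.
C has value 5 min → rank 5.5.

5.5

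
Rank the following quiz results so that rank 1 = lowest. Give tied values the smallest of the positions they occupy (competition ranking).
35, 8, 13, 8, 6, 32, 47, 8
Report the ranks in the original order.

7, 2, 5, 2, 1, 6, 8, 2

Sorted (ascending): 6, 8, 8, 8, 13, 32, 35, 47
The 3 values of 8 occupy positions 2–4 → each gets rank 2.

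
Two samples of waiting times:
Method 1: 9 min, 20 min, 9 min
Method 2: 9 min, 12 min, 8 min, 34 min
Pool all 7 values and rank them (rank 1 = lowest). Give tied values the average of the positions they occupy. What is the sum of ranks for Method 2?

Sorted (ascending): 8, 9, 9, 9, 12, 20, 34
The 3 values of 9 occupy positions 2–4 → average rank 3.
Method 2 values → pooled ranks: 9→3, 12→5, 8→1, 34→7
Rank sum = 3 + 5 + 1 + 7 = 16

16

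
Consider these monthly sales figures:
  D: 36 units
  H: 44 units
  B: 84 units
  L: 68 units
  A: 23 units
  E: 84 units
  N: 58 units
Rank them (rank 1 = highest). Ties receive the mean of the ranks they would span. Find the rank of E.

1.5

Sorted (descending): 84, 84, 68, 58, 44, 36, 23
The 2 values of 84 occupy positions 1–2 → average rank (1+2)/2 = 1.5.
E has value 84 units → rank 1.5.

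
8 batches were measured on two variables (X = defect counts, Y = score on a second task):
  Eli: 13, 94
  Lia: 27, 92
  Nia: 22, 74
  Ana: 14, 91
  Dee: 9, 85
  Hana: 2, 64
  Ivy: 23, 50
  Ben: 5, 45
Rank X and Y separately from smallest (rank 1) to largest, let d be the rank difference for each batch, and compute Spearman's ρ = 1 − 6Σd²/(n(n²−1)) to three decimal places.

0.333

Ranks of variable 1: 4, 8, 6, 5, 3, 1, 7, 2
Ranks of variable 2: 8, 7, 4, 6, 5, 3, 2, 1
d = r₁ − r₂: -4, 1, 2, -1, -2, -2, 5, 1
d²: 16, 1, 4, 1, 4, 4, 25, 1; Σd² = 56
ρ = 1 − 6·56/(8·63) = 1 − 336/504 = 0.333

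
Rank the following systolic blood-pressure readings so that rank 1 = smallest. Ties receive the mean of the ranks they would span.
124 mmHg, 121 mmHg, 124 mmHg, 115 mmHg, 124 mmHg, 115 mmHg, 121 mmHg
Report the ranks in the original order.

6, 3.5, 6, 1.5, 6, 1.5, 3.5

Sorted (ascending): 115, 115, 121, 121, 124, 124, 124
The 2 values of 115 occupy positions 1–2 → average rank (1+2)/2 = 1.5.
The 2 values of 121 occupy positions 3–4 → average rank (3+4)/2 = 3.5.
The 3 values of 124 occupy positions 5–7 → average rank 6.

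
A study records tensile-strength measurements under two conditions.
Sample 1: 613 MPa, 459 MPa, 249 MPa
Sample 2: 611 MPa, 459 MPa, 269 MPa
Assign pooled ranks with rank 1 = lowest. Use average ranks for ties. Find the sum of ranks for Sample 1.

10.5

Sorted (ascending): 249, 269, 459, 459, 611, 613
The 2 values of 459 occupy positions 3–4 → average rank (3+4)/2 = 3.5.
Sample 1 values → pooled ranks: 613→6, 459→3.5, 249→1
Rank sum = 6 + 3.5 + 1 = 10.5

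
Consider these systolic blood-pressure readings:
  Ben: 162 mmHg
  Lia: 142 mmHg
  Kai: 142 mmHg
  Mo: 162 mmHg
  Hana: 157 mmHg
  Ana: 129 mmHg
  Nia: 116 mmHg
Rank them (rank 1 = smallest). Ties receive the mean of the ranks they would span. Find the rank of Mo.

Sorted (ascending): 116, 129, 142, 142, 157, 162, 162
The 2 values of 142 occupy positions 3–4 → average rank (3+4)/2 = 3.5.
The 2 values of 162 occupy positions 6–7 → average rank (6+7)/2 = 6.5.
Mo has value 162 mmHg → rank 6.5.

6.5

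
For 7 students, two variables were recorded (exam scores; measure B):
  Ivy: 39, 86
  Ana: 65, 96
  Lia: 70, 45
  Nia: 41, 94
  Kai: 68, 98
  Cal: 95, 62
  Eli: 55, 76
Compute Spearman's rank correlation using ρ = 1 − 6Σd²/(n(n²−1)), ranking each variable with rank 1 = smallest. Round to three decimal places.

Ranks of variable 1: 1, 4, 6, 2, 5, 7, 3
Ranks of variable 2: 4, 6, 1, 5, 7, 2, 3
d = r₁ − r₂: -3, -2, 5, -3, -2, 5, 0
d²: 9, 4, 25, 9, 4, 25, 0; Σd² = 76
ρ = 1 − 6·76/(7·48) = 1 − 456/336 = -0.357

-0.357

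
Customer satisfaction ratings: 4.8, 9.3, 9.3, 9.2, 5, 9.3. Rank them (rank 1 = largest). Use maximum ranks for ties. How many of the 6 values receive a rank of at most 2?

0

Sorted (descending): 9.3, 9.3, 9.3, 9.2, 5, 4.8
The 3 values of 9.3 occupy positions 1–3 → each gets rank 3.
Ranks ≤ 2: {} → 0 values.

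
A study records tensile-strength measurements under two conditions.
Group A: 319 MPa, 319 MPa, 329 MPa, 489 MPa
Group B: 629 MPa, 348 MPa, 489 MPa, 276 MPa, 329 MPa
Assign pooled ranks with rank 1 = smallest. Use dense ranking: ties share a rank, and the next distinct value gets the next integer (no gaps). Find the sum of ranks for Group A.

12

Sorted (ascending): 276, 319, 319, 329, 329, 348, 489, 489, 629
The 2 values of 319 share dense rank 2.
The 2 values of 329 share dense rank 3.
The 2 values of 489 share dense rank 5.
Remaining distinct values take the next consecutive integers.
Group A values → pooled ranks: 319→2, 319→2, 329→3, 489→5
Rank sum = 2 + 2 + 3 + 5 = 12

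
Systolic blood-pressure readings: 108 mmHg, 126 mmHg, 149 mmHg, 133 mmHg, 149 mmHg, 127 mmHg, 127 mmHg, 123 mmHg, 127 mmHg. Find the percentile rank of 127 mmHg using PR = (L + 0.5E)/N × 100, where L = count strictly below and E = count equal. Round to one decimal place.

N = 9.
Strictly below 127: 3. Equal to 127: 3.
PR = (3 + 0.5·3)/9 × 100 = 50.0

50.0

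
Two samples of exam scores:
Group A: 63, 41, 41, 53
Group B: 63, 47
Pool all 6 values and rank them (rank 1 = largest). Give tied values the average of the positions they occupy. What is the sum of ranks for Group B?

Sorted (descending): 63, 63, 53, 47, 41, 41
The 2 values of 63 occupy positions 1–2 → average rank (1+2)/2 = 1.5.
The 2 values of 41 occupy positions 5–6 → average rank (5+6)/2 = 5.5.
Group B values → pooled ranks: 63→1.5, 47→4
Rank sum = 1.5 + 4 = 5.5

5.5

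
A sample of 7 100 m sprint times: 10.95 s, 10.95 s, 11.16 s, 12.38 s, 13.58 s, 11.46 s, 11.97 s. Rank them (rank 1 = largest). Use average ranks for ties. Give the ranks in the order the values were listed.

6.5, 6.5, 5, 2, 1, 4, 3

Sorted (descending): 13.58, 12.38, 11.97, 11.46, 11.16, 10.95, 10.95
The 2 values of 10.95 occupy positions 6–7 → average rank (6+7)/2 = 6.5.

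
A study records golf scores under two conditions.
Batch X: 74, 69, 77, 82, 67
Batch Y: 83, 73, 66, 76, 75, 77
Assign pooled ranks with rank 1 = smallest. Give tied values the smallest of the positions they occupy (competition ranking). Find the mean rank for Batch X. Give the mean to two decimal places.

5.60

Sorted (ascending): 66, 67, 69, 73, 74, 75, 76, 77, 77, 82, 83
The 2 values of 77 occupy positions 8–9 → each gets rank 8.
Batch X values → pooled ranks: 74→5, 69→3, 77→8, 82→10, 67→2
Mean rank = (5 + 3 + 8 + 10 + 2) / 5 = 5.60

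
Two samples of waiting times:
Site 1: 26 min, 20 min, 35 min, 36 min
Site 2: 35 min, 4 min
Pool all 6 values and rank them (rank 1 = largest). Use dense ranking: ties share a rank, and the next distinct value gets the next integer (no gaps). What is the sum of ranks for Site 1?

Sorted (descending): 36, 35, 35, 26, 20, 4
The 2 values of 35 share dense rank 2.
Remaining distinct values take the next consecutive integers.
Site 1 values → pooled ranks: 26→3, 20→4, 35→2, 36→1
Rank sum = 3 + 4 + 2 + 1 = 10

10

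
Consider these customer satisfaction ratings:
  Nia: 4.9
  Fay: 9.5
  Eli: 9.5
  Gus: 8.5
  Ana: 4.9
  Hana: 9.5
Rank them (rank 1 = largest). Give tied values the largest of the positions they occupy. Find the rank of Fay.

Sorted (descending): 9.5, 9.5, 9.5, 8.5, 4.9, 4.9
The 3 values of 9.5 occupy positions 1–3 → each gets rank 3.
The 2 values of 4.9 occupy positions 5–6 → each gets rank 6.
Fay has value 9.5 → rank 3.

3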